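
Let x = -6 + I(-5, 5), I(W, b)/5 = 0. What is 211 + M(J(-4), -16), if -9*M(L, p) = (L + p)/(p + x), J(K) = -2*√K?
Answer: 20881/99 - 2*I/99 ≈ 210.92 - 0.020202*I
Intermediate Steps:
I(W, b) = 0 (I(W, b) = 5*0 = 0)
x = -6 (x = -6 + 0 = -6)
M(L, p) = -(L + p)/(9*(-6 + p)) (M(L, p) = -(L + p)/(9*(p - 6)) = -(L + p)/(9*(-6 + p)))
211 + M(J(-4), -16) = 211 + (-(-2)*√(-4) - 1*(-16))/(9*(-6 - 16)) = 211 + (⅑)*(-(-2)*2*I + 16)/(-22) = 211 + (⅑)*(-1/22)*(-(-4)*I + 16) = 211 + (⅑)*(-1/22)*(4*I + 16) = 211 + (⅑)*(-1/22)*(16 + 4*I) = 211 + (-8/99 - 2*I/99) = 20881/99 - 2*I/99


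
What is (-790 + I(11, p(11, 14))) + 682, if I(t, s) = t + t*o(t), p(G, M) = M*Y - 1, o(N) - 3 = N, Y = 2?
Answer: 57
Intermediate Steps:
o(N) = 3 + N
p(G, M) = -1 + 2*M (p(G, M) = M*2 - 1 = 2*M - 1 = -1 + 2*M)
I(t, s) = t + t*(3 + t)
(-790 + I(11, p(11, 14))) + 682 = (-790 + 11*(4 + 11)) + 682 = (-790 + 11*15) + 682 = (-790 + 165) + 682 = -625 + 682 = 57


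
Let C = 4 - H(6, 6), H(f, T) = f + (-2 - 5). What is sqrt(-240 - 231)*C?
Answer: 5*I*sqrt(471) ≈ 108.51*I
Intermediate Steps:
H(f, T) = -7 + f (H(f, T) = f - 7 = -7 + f)
C = 5 (C = 4 - (-7 + 6) = 4 - 1*(-1) = 4 + 1 = 5)
sqrt(-240 - 231)*C = sqrt(-240 - 231)*5 = sqrt(-471)*5 = (I*sqrt(471))*5 = 5*I*sqrt(471)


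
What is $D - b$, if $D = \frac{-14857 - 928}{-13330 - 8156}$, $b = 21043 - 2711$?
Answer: $- \frac{393865567}{21486} \approx -18331.0$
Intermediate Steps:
$b = 18332$ ($b = 21043 - 2711 = 18332$)
$D = \frac{15785}{21486}$ ($D = - \frac{15785}{-21486} = \left(-15785\right) \left(- \frac{1}{21486}\right) = \frac{15785}{21486} \approx 0.73466$)
$D - b = \frac{15785}{21486} - 18332 = - \frac{393865567}{21486}$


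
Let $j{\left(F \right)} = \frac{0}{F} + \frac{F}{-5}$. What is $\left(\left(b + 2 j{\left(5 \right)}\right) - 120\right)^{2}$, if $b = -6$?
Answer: $16384$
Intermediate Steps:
$j{\left(F \right)} = - \frac{F}{5}$ ($j{\left(F \right)} = 0 + F \left(- \frac{1}{5}\right) = 0 - \frac{F}{5} = - \frac{F}{5}$)
$\left(\left(b + 2 j{\left(5 \right)}\right) - 120\right)^{2} = \left(\left(-6 + 2 \left(\left(- \frac{1}{5}\right) 5\right)\right) - 120\right)^{2} = \left(\left(-6 + 2 \left(-1\right)\right) - 120\right)^{2} = \left(\left(-6 - 2\right) - 120\right)^{2} = \left(-8 - 120\right)^{2} = \left(-128\right)^{2} = 16384$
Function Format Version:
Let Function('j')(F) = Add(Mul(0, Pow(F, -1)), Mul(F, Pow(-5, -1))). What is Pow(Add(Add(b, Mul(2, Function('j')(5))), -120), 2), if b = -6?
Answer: 16384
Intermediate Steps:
Function('j')(F) = Mul(Rational(-1, 5), F) (Function('j')(F) = Add(0, Mul(F, Rational(-1, 5))) = Add(0, Mul(Rational(-1, 5), F)) = Mul(Rational(-1, 5), F))
Pow(Add(Add(b, Mul(2, Function('j')(5))), -120), 2) = Pow(Add(Add(-6, Mul(2, Mul(Rational(-1, 5), 5))), -120), 2) = Pow(Add(Add(-6, Mul(2, -1)), -120), 2) = Pow(Add(Add(-6, -2), -120), 2) = Pow(Add(-8, -120), 2) = Pow(-128, 2) = 16384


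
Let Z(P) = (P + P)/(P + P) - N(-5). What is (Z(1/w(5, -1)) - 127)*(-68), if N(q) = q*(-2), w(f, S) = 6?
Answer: 9248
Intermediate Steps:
N(q) = -2*q
Z(P) = -9 (Z(P) = (P + P)/(P + P) - (-2)*(-5) = (2*P)/((2*P)) - 1*10 = (2*P)*(1/(2*P)) - 10 = 1 - 10 = -9)
(Z(1/w(5, -1)) - 127)*(-68) = (-9 - 127)*(-68) = -136*(-68) = 9248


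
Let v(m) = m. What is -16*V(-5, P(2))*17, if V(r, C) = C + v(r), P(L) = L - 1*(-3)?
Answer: 0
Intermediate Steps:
P(L) = 3 + L (P(L) = L + 3 = 3 + L)
V(r, C) = C + r
-16*V(-5, P(2))*17 = -16*((3 + 2) - 5)*17 = -16*(5 - 5)*17 = -16*0*17 = 0*17 = 0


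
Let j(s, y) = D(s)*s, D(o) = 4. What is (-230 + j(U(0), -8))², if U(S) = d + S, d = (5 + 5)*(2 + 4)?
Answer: 100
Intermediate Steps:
d = 60 (d = 10*6 = 60)
U(S) = 60 + S
j(s, y) = 4*s
(-230 + j(U(0), -8))² = (-230 + 4*(60 + 0))² = (-230 + 4*60)² = (-230 + 240)² = 10² = 100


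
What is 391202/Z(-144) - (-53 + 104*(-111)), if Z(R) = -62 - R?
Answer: 671078/41 ≈ 16368.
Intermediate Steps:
391202/Z(-144) - (-53 + 104*(-111)) = 391202/(-62 - 1*(-144)) - (-53 + 104*(-111)) = 391202/(-62 + 144) - (-53 - 11544) = 391202/82 - 1*(-11597) = 391202*(1/82) + 11597 = 195601/41 + 11597 = 671078/41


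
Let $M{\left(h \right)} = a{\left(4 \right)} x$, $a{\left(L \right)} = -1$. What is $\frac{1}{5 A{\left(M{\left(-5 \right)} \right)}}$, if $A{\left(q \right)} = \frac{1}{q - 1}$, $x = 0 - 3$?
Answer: $\frac{2}{5} \approx 0.4$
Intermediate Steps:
$x = -3$ ($x = 0 - 3 = -3$)
$M{\left(h \right)} = 3$ ($M{\left(h \right)} = \left(-1\right) \left(-3\right) = 3$)
$A{\left(q \right)} = \frac{1}{-1 + q}$
$\frac{1}{5 A{\left(M{\left(-5 \right)} \right)}} = \frac{1}{5 \frac{1}{-1 + 3}} = \frac{1}{5 \cdot \frac{1}{2}} = \frac{1}{\frac{5}{2}} = \frac{2}{5}$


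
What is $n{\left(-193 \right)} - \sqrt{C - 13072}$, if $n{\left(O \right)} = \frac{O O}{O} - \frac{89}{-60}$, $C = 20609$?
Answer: $- \frac{11491}{60} - \sqrt{7537} \approx -278.33$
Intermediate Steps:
$n{\left(O \right)} = \frac{89}{60} + O$ ($n{\left(O \right)} = \frac{O^{2}}{O} - - \frac{89}{60} = O + \frac{89}{60} = \frac{89}{60} + O$)
$n{\left(-193 \right)} - \sqrt{C - 13072} = \left(\frac{89}{60} - 193\right) - \sqrt{20609 - 13072} = - \frac{11491}{60} - \sqrt{7537}$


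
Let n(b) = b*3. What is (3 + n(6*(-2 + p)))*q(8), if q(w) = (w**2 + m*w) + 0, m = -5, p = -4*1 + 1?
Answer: -2088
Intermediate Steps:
p = -3 (p = -4 + 1 = -3)
n(b) = 3*b
q(w) = w**2 - 5*w (q(w) = (w**2 - 5*w) + 0 = w**2 - 5*w)
(3 + n(6*(-2 + p)))*q(8) = (3 + 3*(6*(-2 - 3)))*(8*(-5 + 8)) = (3 + 3*(6*(-5)))*(8*3) = (3 + 3*(-30))*24 = (3 - 90)*24 = -87*24 = -2088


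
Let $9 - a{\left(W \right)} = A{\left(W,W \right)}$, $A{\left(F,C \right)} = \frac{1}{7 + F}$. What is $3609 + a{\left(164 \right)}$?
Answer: $\frac{618677}{171} \approx 3618.0$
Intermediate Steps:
$a{\left(W \right)} = 9 - \frac{1}{7 + W}$
$3609 + a{\left(164 \right)} = 3609 + \frac{62 + 9 \cdot 164}{7 + 164} = 3609 + \frac{62 + 1476}{171} = 3609 + \frac{1}{171} \cdot 1538 = 3609 + \frac{1538}{171} = \frac{618677}{171}$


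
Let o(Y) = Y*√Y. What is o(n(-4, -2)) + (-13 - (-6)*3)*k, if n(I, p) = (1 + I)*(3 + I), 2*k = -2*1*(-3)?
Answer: 15 + 3*√3 ≈ 20.196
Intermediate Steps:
k = 3 (k = (-2*1*(-3))/2 = (-2*(-3))/2 = (½)*6 = 3)
o(Y) = Y^(3/2)
o(n(-4, -2)) + (-13 - (-6)*3)*k = (3 + (-4)² + 4*(-4))^(3/2) + (-13 - (-6)*3)*3 = (3 + 16 - 16)^(3/2) + (-13 - 1*(-18))*3 = 3^(3/2) + (-13 + 18)*3 = 3*√3 + 5*3 = 3*√3 + 15 = 15 + 3*√3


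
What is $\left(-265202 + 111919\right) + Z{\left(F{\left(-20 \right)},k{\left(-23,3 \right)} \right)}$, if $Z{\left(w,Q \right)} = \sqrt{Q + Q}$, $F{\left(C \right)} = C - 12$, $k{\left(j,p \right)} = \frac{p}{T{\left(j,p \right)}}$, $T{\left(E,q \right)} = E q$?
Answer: $-153283 + \frac{i \sqrt{46}}{23} \approx -1.5328 \cdot 10^{5} + 0.29488 i$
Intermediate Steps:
$k{\left(j,p \right)} = \frac{1}{j}$ ($k{\left(j,p \right)} = \frac{p}{j p} = p \frac{1}{j p} = \frac{1}{j}$)
$F{\left(C \right)} = -12 + C$
$Z{\left(w,Q \right)} = \sqrt{2} \sqrt{Q}$ ($Z{\left(w,Q \right)} = \sqrt{2 Q} = \sqrt{2} \sqrt{Q}$)
$\left(-265202 + 111919\right) + Z{\left(F{\left(-20 \right)},k{\left(-23,3 \right)} \right)} = \left(-265202 + 111919\right) + \sqrt{2} \sqrt{\frac{1}{-23}} = -153283 + \sqrt{2} \sqrt{- \frac{1}{23}} = -153283 + \sqrt{2} \frac{i \sqrt{23}}{23} = -153283 + \frac{i \sqrt{46}}{23}$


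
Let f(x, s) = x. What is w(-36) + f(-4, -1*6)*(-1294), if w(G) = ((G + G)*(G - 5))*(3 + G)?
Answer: -92240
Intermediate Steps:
w(G) = 2*G*(-5 + G)*(3 + G) (w(G) = ((2*G)*(-5 + G))*(3 + G) = (2*G*(-5 + G))*(3 + G) = 2*G*(-5 + G)*(3 + G))
w(-36) + f(-4, -1*6)*(-1294) = 2*(-36)*(-15 + (-36)² - 2*(-36)) - 4*(-1294) = 2*(-36)*(-15 + 1296 + 72) + 5176 = 2*(-36)*1353 + 5176 = -97416 + 5176 = -92240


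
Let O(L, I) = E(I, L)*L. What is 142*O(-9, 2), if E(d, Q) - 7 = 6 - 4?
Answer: -11502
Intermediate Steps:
E(d, Q) = 9 (E(d, Q) = 7 + (6 - 4) = 7 + 2 = 9)
O(L, I) = 9*L
142*O(-9, 2) = 142*(9*(-9)) = 142*(-81) = -11502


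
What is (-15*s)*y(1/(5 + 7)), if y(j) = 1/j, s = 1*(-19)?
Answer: 3420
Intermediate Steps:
s = -19
y(j) = 1/j
(-15*s)*y(1/(5 + 7)) = (-15*(-19))/(1/(5 + 7)) = 285/(1/12) = 285*12 = 3420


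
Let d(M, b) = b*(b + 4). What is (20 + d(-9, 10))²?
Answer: 25600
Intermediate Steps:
d(M, b) = b*(4 + b)
(20 + d(-9, 10))² = (20 + 10*(4 + 10))² = (20 + 10*14)² = (20 + 140)² = 160² = 25600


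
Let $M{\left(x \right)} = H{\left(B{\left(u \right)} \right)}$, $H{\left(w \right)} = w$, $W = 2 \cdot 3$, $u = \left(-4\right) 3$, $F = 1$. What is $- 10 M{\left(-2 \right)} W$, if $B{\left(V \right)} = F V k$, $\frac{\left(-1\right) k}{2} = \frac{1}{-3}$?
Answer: $480$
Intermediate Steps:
$k = \frac{2}{3}$ ($k = - \frac{2}{-3} = \left(-2\right) \left(- \frac{1}{3}\right) = \frac{2}{3} \approx 0.66667$)
$u = -12$
$W = 6$
$B{\left(V \right)} = \frac{2 V}{3}$ ($B{\left(V \right)} = 1 V \frac{2}{3} = V \frac{2}{3} = \frac{2 V}{3}$)
$M{\left(x \right)} = -8$ ($M{\left(x \right)} = \frac{2}{3} \left(-12\right) = -8$)
$- 10 M{\left(-2 \right)} W = \left(-10\right) \left(-8\right) 6 = 80 \cdot 6 = 480$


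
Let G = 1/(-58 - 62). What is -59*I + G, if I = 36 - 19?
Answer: -120361/120 ≈ -1003.0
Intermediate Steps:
I = 17
G = -1/120 (G = 1/(-120) = -1/120 ≈ -0.0083333)
-59*I + G = -59*17 - 1/120 = -1003 - 1/120 = -120361/120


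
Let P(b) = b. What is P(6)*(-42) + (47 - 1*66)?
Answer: -271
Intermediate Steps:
P(6)*(-42) + (47 - 1*66) = 6*(-42) + (47 - 1*66) = -252 + (47 - 66) = -252 - 19 = -271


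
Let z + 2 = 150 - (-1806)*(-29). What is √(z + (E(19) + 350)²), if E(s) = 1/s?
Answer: √25382215/19 ≈ 265.16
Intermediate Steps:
z = -52226 (z = -2 + (150 - (-1806)*(-29)) = -2 + (150 - 258*203) = -2 + (150 - 52374) = -2 - 52224 = -52226)
√(z + (E(19) + 350)²) = √(-52226 + (1/19 + 350)²) = √(-52226 + (6651/19)²) = √(-52226 + 44235801/361) = √(25382215/361) = √25382215/19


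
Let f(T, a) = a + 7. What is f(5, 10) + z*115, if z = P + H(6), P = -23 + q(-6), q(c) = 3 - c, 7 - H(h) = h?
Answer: -1478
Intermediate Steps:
H(h) = 7 - h
f(T, a) = 7 + a
P = -14 (P = -23 + (3 - 1*(-6)) = -23 + (3 + 6) = -23 + 9 = -14)
z = -13 (z = -14 + (7 - 1*6) = -14 + (7 - 6) = -14 + 1 = -13)
f(5, 10) + z*115 = (7 + 10) - 13*115 = 17 - 1495 = -1478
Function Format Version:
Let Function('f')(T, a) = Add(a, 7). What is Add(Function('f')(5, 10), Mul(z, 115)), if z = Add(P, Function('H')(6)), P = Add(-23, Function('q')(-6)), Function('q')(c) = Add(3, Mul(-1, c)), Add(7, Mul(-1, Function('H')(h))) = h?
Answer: -1478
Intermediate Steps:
Function('H')(h) = Add(7, Mul(-1, h))
Function('f')(T, a) = Add(7, a)
P = -14 (P = Add(-23, Add(3, Mul(-1, -6))) = Add(-23, Add(3, 6)) = Add(-23, 9) = -14)
z = -13 (z = Add(-14, Add(7, Mul(-1, 6))) = Add(-14, Add(7, -6)) = Add(-14, 1) = -13)
Add(Function('f')(5, 10), Mul(z, 115)) = Add(Add(7, 10), Mul(-13, 115)) = Add(17, -1495) = -1478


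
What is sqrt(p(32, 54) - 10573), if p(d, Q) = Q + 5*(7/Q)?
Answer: I*sqrt(3407946)/18 ≈ 102.56*I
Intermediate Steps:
p(d, Q) = Q + 35/Q
sqrt(p(32, 54) - 10573) = sqrt((54 + 35/54) - 10573) = sqrt(2951/54 - 10573) = sqrt(-567991/54) = I*sqrt(3407946)/18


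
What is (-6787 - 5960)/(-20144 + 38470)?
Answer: -1821/2618 ≈ -0.69557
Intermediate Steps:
(-6787 - 5960)/(-20144 + 38470) = -12747/18326 = -12747*1/18326 = -1821/2618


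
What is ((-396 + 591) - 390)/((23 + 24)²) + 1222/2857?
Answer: 2142283/6311113 ≈ 0.33945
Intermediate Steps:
((-396 + 591) - 390)/((23 + 24)²) + 1222/2857 = (195 - 390)/(47²) + 1222*(1/2857) = -195/2209 + 1222/2857 = 2142283/6311113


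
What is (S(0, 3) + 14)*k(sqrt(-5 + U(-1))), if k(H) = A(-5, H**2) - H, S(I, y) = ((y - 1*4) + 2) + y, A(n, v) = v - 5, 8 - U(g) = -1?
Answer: -54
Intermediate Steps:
U(g) = 9 (U(g) = 8 - 1*(-1) = 8 + 1 = 9)
A(n, v) = -5 + v
S(I, y) = -2 + 2*y (S(I, y) = ((y - 4) + 2) + y = ((-4 + y) + 2) + y = (-2 + y) + y = -2 + 2*y)
k(H) = -5 + H**2 - H (k(H) = (-5 + H**2) - H = -5 + H**2 - H)
(S(0, 3) + 14)*k(sqrt(-5 + U(-1))) = ((-2 + 2*3) + 14)*(-5 + (sqrt(-5 + 9))**2 - sqrt(-5 + 9)) = ((-2 + 6) + 14)*(-5 + (sqrt(4))**2 - sqrt(4)) = (4 + 14)*(-5 + 2**2 - 1*2) = 18*(-5 + 4 - 2) = 18*(-3) = -54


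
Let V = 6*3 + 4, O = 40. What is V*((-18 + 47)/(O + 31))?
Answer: 638/71 ≈ 8.9859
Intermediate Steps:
V = 22 (V = 18 + 4 = 22)
V*((-18 + 47)/(O + 31)) = 22*((-18 + 47)/(40 + 31)) = 22*(29/71) = 638/71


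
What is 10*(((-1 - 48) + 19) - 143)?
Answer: -1730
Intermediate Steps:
10*(((-1 - 48) + 19) - 143) = 10*((-49 + 19) - 143) = 10*(-30 - 143) = 10*(-173) = -1730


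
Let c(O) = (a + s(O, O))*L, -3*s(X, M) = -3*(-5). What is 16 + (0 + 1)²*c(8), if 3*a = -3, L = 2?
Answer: 4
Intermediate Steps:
a = -1 (a = (⅓)*(-3) = -1)
s(X, M) = -5 (s(X, M) = -(-1)*(-5) = -⅓*15 = -5)
c(O) = -12 (c(O) = (-1 - 5)*2 = -6*2 = -12)
16 + (0 + 1)²*c(8) = 16 + (0 + 1)²*(-12) = 16 + 1²*(-12) = 16 + 1*(-12) = 16 - 12 = 4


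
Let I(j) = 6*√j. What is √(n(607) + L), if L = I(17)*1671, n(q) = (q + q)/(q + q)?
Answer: √(1 + 10026*√17) ≈ 203.32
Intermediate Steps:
n(q) = 1 (n(q) = (2*q)/((2*q)) = (2*q)*(1/(2*q)) = 1)
L = 10026*√17 (L = (6*√17)*1671 = 10026*√17 ≈ 41338.)
√(n(607) + L) = √(1 + 10026*√17)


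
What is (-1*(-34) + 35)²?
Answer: 4761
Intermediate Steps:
(-1*(-34) + 35)² = (34 + 35)² = 69² = 4761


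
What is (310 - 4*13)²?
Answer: 66564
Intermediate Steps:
(310 - 4*13)² = (310 - 52)² = 258² = 66564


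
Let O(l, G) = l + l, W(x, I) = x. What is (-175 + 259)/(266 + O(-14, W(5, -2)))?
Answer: 6/17 ≈ 0.35294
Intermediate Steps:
O(l, G) = 2*l
(-175 + 259)/(266 + O(-14, W(5, -2))) = (-175 + 259)/(266 + 2*(-14)) = 84/(266 - 28) = 84/238 = 84*(1/238) = 6/17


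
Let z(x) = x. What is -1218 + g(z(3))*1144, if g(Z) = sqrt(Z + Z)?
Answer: -1218 + 1144*sqrt(6) ≈ 1584.2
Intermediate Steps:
g(Z) = sqrt(2)*sqrt(Z) (g(Z) = sqrt(2*Z) = sqrt(2)*sqrt(Z))
-1218 + g(z(3))*1144 = -1218 + (sqrt(2)*sqrt(3))*1144 = -1218 + sqrt(6)*1144 = -1218 + 1144*sqrt(6)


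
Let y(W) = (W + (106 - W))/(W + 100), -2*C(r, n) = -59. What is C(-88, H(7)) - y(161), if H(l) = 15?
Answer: 15187/522 ≈ 29.094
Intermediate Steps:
C(r, n) = 59/2 (C(r, n) = -½*(-59) = 59/2)
y(W) = 106/(100 + W)
C(-88, H(7)) - y(161) = 59/2 - 106/(100 + 161) = 59/2 - 106/261 = 15187/522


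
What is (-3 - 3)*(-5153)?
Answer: 30918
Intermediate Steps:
(-3 - 3)*(-5153) = -6*(-5153) = 30918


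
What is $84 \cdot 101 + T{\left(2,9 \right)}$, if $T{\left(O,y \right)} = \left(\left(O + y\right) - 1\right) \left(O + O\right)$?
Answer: $8524$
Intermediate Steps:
$T{\left(O,y \right)} = 2 O \left(-1 + O + y\right)$ ($T{\left(O,y \right)} = \left(-1 + O + y\right) 2 O = 2 O \left(-1 + O + y\right)$)
$84 \cdot 101 + T{\left(2,9 \right)} = 84 \cdot 101 + 2 \cdot 2 \left(-1 + 2 + 9\right) = 8484 + 2 \cdot 2 \cdot 10 = 8484 + 40 = 8524$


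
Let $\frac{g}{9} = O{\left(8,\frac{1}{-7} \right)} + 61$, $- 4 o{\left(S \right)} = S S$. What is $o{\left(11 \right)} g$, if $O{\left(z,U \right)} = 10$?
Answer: $- \frac{77319}{4} \approx -19330.0$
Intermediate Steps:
$o{\left(S \right)} = - \frac{S^{2}}{4}$ ($o{\left(S \right)} = - \frac{S S}{4} = - \frac{S^{2}}{4}$)
$g = 639$ ($g = 9 \left(10 + 61\right) = 9 \cdot 71 = 639$)
$o{\left(11 \right)} g = - \frac{11^{2}}{4} \cdot 639 = \left(- \frac{1}{4}\right) 121 \cdot 639 = \left(- \frac{121}{4}\right) 639 = - \frac{77319}{4}$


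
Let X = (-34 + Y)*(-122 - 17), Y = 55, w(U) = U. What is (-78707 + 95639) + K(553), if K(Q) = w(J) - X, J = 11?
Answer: 19862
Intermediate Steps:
X = -2919 (X = (-34 + 55)*(-122 - 17) = 21*(-139) = -2919)
K(Q) = 2930 (K(Q) = 11 - 1*(-2919) = 11 + 2919 = 2930)
(-78707 + 95639) + K(553) = (-78707 + 95639) + 2930 = 16932 + 2930 = 19862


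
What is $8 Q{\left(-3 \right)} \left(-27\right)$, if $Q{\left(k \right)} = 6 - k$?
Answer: $-1944$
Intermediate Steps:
$8 Q{\left(-3 \right)} \left(-27\right) = 8 \left(6 - -3\right) \left(-27\right) = 8 \left(6 + 3\right) \left(-27\right) = 8 \cdot 9 \left(-27\right) = 72 \left(-27\right) = -1944$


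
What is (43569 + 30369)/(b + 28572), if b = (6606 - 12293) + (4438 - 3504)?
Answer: 73938/23819 ≈ 3.1042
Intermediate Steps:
b = -4753 (b = -5687 + 934 = -4753)
(43569 + 30369)/(b + 28572) = (43569 + 30369)/(-4753 + 28572) = 73938/23819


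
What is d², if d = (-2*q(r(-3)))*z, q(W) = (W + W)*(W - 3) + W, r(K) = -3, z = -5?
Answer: 108900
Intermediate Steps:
q(W) = W + 2*W*(-3 + W) (q(W) = (2*W)*(-3 + W) + W = 2*W*(-3 + W) + W = W + 2*W*(-3 + W))
d = 330 (d = -(-6)*(-5 + 2*(-3))*(-5) = -(-6)*(-5 - 6)*(-5) = -(-6)*(-11)*(-5) = -2*33*(-5) = -66*(-5) = 330)
d² = 330² = 108900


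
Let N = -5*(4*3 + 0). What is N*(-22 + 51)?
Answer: -1740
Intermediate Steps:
N = -60 (N = -5*(12 + 0) = -5*12 = -60)
N*(-22 + 51) = -60*(-22 + 51) = -60*29 = -1740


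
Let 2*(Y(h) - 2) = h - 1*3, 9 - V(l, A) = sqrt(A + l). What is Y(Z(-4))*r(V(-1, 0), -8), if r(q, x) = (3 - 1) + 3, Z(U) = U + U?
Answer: -35/2 ≈ -17.500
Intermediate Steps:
V(l, A) = 9 - sqrt(A + l)
Z(U) = 2*U
Y(h) = 1/2 + h/2 (Y(h) = 2 + (h - 1*3)/2 = 2 + (h - 3)/2 = 2 + (-3 + h)/2 = 2 + (-3/2 + h/2) = 1/2 + h/2)
r(q, x) = 5 (r(q, x) = 2 + 3 = 5)
Y(Z(-4))*r(V(-1, 0), -8) = (1/2 + (2*(-4))/2)*5 = (1/2 + (1/2)*(-8))*5 = (1/2 - 4)*5 = -7/2*5 = -35/2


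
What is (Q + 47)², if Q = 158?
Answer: 42025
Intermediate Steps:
(Q + 47)² = (158 + 47)² = 205² = 42025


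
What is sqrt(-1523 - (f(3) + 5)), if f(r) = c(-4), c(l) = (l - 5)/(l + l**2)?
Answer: I*sqrt(6109)/2 ≈ 39.08*I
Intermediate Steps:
c(l) = (-5 + l)/(l + l**2)
f(r) = -3/4 (f(r) = (-5 - 4)/((-4)*(1 - 4)) = -1/4*(-9)/(-3) = -1/4*(-1/3)*(-9) = -3/4)
sqrt(-1523 - (f(3) + 5)) = sqrt(-1523 - (-3/4 + 5)) = sqrt(-1523 - 1*17/4) = sqrt(-1523 - 17/4) = sqrt(-6109/4) = I*sqrt(6109)/2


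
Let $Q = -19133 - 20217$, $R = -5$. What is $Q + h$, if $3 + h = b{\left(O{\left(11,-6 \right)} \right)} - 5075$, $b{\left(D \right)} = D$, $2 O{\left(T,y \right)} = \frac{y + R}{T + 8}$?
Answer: $- \frac{1688275}{38} \approx -44428.0$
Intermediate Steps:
$O{\left(T,y \right)} = \frac{-5 + y}{2 \left(8 + T\right)}$ ($O{\left(T,y \right)} = \frac{\left(y - 5\right) \frac{1}{T + 8}}{2} = \frac{\left(-5 + y\right) \frac{1}{8 + T}}{2} = \frac{\frac{1}{8 + T} \left(-5 + y\right)}{2} = \frac{-5 + y}{2 \left(8 + T\right)}$)
$Q = -39350$ ($Q = -19133 - 20217 = -39350$)
$h = - \frac{192975}{38}$ ($h = -3 - \left(5075 - \frac{-5 - 6}{2 \left(8 + 11\right)}\right) = -3 - \left(5075 - \frac{1}{2} \cdot \frac{1}{19} \left(-11\right)\right) = -3 - \left(5075 - - \frac{11}{38}\right) = -3 - \frac{192861}{38} = - \frac{192975}{38} \approx -5078.3$)
$Q + h = -39350 - \frac{192975}{38} = - \frac{1688275}{38}$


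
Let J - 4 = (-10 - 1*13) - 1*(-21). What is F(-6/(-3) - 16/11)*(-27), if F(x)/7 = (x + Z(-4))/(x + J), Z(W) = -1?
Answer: 135/4 ≈ 33.750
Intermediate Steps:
J = 2 (J = 4 + ((-10 - 1*13) - 1*(-21)) = 4 + ((-10 - 13) + 21) = 4 + (-23 + 21) = 4 - 2 = 2)
F(x) = 7*(-1 + x)/(2 + x) (F(x) = 7*((x - 1)/(x + 2)) = 7*((-1 + x)/(2 + x)) = 7*(-1 + x)/(2 + x))
F(-6/(-3) - 16/11)*(-27) = (7*(-1 + (-6/(-3) - 16/11))/(2 + (-6/(-3) - 16/11)))*(-27) = (7*(-1 + (-6*(-⅓) - 16*1/11))/(2 + (-6*(-⅓) - 16*1/11)))*(-27) = (7*(-1 + (2 - 16/11))/(2 + (2 - 16/11)))*(-27) = (7*(-1 + 6/11)/(2 + 6/11))*(-27) = (7*(-5/11)/(28/11))*(-27) = (7*(11/28)*(-5/11))*(-27) = -5/4*(-27) = 135/4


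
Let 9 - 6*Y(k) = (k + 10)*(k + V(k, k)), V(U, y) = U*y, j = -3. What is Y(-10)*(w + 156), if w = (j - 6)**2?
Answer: 711/2 ≈ 355.50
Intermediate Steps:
w = 81 (w = (-3 - 6)**2 = (-9)**2 = 81)
Y(k) = 3/2 - (10 + k)*(k + k**2)/6 (Y(k) = 3/2 - (k + 10)*(k + k*k)/6 = 3/2 - (10 + k)*(k + k**2)/6)
Y(-10)*(w + 156) = (3/2 - 11/6*(-10)**2 - 5/3*(-10) - 1/6*(-10)**3)*(81 + 156) = (3/2 - 11/6*100 + 50/3 - 1/6*(-1000))*237 = (3/2 - 550/3 + 50/3 + 500/3)*237 = (3/2)*237 = 711/2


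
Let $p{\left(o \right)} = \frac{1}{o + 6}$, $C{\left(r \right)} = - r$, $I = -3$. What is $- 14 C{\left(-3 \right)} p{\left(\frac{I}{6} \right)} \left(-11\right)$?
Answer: $84$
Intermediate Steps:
$p{\left(o \right)} = \frac{1}{6 + o}$
$- 14 C{\left(-3 \right)} p{\left(\frac{I}{6} \right)} \left(-11\right) = - 14 \frac{\left(-1\right) \left(-3\right)}{6 - \frac{3}{6}} \left(-11\right) = - 14 \frac{3}{6 - \frac{1}{2}} \left(-11\right) = - 14 \frac{3}{\frac{11}{2}} \left(-11\right) = - 14 \cdot 3 \cdot \frac{2}{11} \left(-11\right) = - 14 \cdot \frac{6}{11} \left(-11\right) = \left(-14\right) \left(-6\right) = 84$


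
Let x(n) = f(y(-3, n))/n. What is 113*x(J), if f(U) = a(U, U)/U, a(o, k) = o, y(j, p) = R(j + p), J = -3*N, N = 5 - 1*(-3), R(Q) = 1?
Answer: -113/24 ≈ -4.7083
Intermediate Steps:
N = 8 (N = 5 + 3 = 8)
J = -24 (J = -3*8 = -24)
y(j, p) = 1
f(U) = 1 (f(U) = U/U = 1)
x(n) = 1/n
113*x(J) = 113/(-24) = 113*(-1/24) = -113/24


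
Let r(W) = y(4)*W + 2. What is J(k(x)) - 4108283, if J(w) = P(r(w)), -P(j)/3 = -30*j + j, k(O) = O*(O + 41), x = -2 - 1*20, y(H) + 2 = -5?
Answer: -3853547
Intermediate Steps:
y(H) = -7 (y(H) = -2 - 5 = -7)
x = -22 (x = -2 - 20 = -22)
r(W) = 2 - 7*W (r(W) = -7*W + 2 = 2 - 7*W)
k(O) = O*(41 + O)
P(j) = 87*j (P(j) = -3*(-30*j + j) = -(-87)*j = 87*j)
J(w) = 174 - 609*w (J(w) = 87*(2 - 7*w) = 174 - 609*w)
J(k(x)) - 4108283 = (174 - (-13398)*(41 - 22)) - 4108283 = (174 - (-13398)*19) - 4108283 = (174 - 609*(-418)) - 4108283 = (174 + 254562) - 4108283 = 254736 - 4108283 = -3853547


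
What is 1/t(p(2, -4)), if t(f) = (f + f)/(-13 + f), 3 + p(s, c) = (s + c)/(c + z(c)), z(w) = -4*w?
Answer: 97/38 ≈ 2.5526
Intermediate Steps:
p(s, c) = -3 - (c + s)/(3*c) (p(s, c) = -3 + (s + c)/(c - 4*c) = -3 + (c + s)/((-3*c)) = -3 + (c + s)*(-1/(3*c)) = -3 - (c + s)/(3*c))
t(f) = 2*f/(-13 + f) (t(f) = (2*f)/(-13 + f) = 2*f/(-13 + f))
1/t(p(2, -4)) = 1/(2*((1/3)*(-1*2 - 10*(-4))/(-4))/(-13 + (1/3)*(-1*2 - 10*(-4))/(-4))) = 1/(2*((1/3)*(-1/4)*(-2 + 40))/(-13 + (1/3)*(-1/4)*(-2 + 40))) = 1/(2*((1/3)*(-1/4)*38)/(-13 + (1/3)*(-1/4)*38)) = 1/(2*(-19/6)/(-13 - 19/6)) = 1/(2*(-19/6)/(-97/6)) = 1/(2*(-19/6)*(-6/97)) = 1/(38/97) = 97/38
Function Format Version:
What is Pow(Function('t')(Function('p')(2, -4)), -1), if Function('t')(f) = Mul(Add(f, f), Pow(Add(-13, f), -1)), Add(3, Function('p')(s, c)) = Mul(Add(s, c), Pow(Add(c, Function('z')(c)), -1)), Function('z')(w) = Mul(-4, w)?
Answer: Rational(97, 38) ≈ 2.5526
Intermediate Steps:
Function('p')(s, c) = Add(-3, Mul(Rational(-1, 3), Pow(c, -1), Add(c, s))) (Function('p')(s, c) = Add(-3, Mul(Add(s, c), Pow(Add(c, Mul(-4, c)), -1))) = Add(-3, Mul(Add(c, s), Pow(Mul(-3, c), -1))) = Add(-3, Mul(Add(c, s), Mul(Rational(-1, 3), Pow(c, -1)))) = Add(-3, Mul(Rational(-1, 3), Pow(c, -1), Add(c, s))))
Function('t')(f) = Mul(2, f, Pow(Add(-13, f), -1)) (Function('t')(f) = Mul(Mul(2, f), Pow(Add(-13, f), -1)) = Mul(2, f, Pow(Add(-13, f), -1)))
Pow(Function('t')(Function('p')(2, -4)), -1) = Pow(Mul(2, Mul(Rational(1, 3), Pow(-4, -1), Add(Mul(-1, 2), Mul(-10, -4))), Pow(Add(-13, Mul(Rational(1, 3), Pow(-4, -1), Add(Mul(-1, 2), Mul(-10, -4)))), -1)), -1) = Pow(Mul(2, Mul(Rational(1, 3), Rational(-1, 4), Add(-2, 40)), Pow(Add(-13, Mul(Rational(1, 3), Rational(-1, 4), Add(-2, 40))), -1)), -1) = Pow(Mul(2, Mul(Rational(1, 3), Rational(-1, 4), 38), Pow(Add(-13, Mul(Rational(1, 3), Rational(-1, 4), 38)), -1)), -1) = Pow(Mul(2, Rational(-19, 6), Pow(Add(-13, Rational(-19, 6)), -1)), -1) = Pow(Mul(2, Rational(-19, 6), Pow(Rational(-97, 6), -1)), -1) = Pow(Mul(2, Rational(-19, 6), Rational(-6, 97)), -1) = Pow(Rational(38, 97), -1) = Rational(97, 38)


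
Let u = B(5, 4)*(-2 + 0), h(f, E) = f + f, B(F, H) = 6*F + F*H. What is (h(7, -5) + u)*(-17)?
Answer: 1462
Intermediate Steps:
h(f, E) = 2*f
u = -100 (u = (5*(6 + 4))*(-2 + 0) = (5*10)*(-2) = 50*(-2) = -100)
(h(7, -5) + u)*(-17) = (2*7 - 100)*(-17) = (14 - 100)*(-17) = -86*(-17) = 1462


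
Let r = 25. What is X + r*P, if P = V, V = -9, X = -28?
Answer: -253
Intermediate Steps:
P = -9
X + r*P = -28 + 25*(-9) = -28 - 225 = -253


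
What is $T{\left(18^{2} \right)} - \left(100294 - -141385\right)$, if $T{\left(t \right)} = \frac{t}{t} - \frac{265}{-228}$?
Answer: $- \frac{55102319}{228} \approx -2.4168 \cdot 10^{5}$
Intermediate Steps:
$T{\left(t \right)} = \frac{493}{228}$ ($T{\left(t \right)} = 1 - - \frac{265}{228} = 1 + \frac{265}{228} = \frac{493}{228}$)
$T{\left(18^{2} \right)} - \left(100294 - -141385\right) = \frac{493}{228} - \left(100294 - -141385\right) = \frac{493}{228} - \left(100294 + 141385\right) = \frac{493}{228} - 241679 = - \frac{55102319}{228}$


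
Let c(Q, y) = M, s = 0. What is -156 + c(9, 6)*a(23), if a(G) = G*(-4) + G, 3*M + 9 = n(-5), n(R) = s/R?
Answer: 51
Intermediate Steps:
n(R) = 0 (n(R) = 0/R = 0)
M = -3 (M = -3 + (⅓)*0 = -3 + 0 = -3)
a(G) = -3*G (a(G) = -4*G + G = -3*G)
c(Q, y) = -3
-156 + c(9, 6)*a(23) = -156 - (-9)*23 = -156 - 3*(-69) = -156 + 207 = 51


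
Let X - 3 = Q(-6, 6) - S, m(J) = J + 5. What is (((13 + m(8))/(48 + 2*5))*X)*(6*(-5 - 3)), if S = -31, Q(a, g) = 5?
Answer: -24336/29 ≈ -839.17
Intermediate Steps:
m(J) = 5 + J
X = 39 (X = 3 + (5 - 1*(-31)) = 3 + (5 + 31) = 3 + 36 = 39)
(((13 + m(8))/(48 + 2*5))*X)*(6*(-5 - 3)) = (((13 + (5 + 8))/(48 + 2*5))*39)*(6*(-5 - 3)) = (((13 + 13)/(48 + 10))*39)*(6*(-8)) = ((26/58)*39)*(-48) = ((26*(1/58))*39)*(-48) = ((13/29)*39)*(-48) = (507/29)*(-48) = -24336/29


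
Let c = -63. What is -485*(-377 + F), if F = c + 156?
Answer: 137740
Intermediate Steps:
F = 93 (F = -63 + 156 = 93)
-485*(-377 + F) = -485*(-377 + 93) = -485*(-284) = 137740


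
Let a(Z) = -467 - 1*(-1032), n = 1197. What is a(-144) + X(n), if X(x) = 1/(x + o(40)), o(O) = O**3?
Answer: 36836306/65197 ≈ 565.00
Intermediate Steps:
a(Z) = 565 (a(Z) = -467 + 1032 = 565)
X(x) = 1/(64000 + x) (X(x) = 1/(x + 40**3) = 1/(x + 64000) = 1/(64000 + x))
a(-144) + X(n) = 565 + 1/(64000 + 1197) = 565 + 1/65197 = 36836306/65197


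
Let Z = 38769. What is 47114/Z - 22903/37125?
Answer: 287060281/479766375 ≈ 0.59833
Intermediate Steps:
47114/Z - 22903/37125 = 47114/38769 - 22903/37125 = 287060281/479766375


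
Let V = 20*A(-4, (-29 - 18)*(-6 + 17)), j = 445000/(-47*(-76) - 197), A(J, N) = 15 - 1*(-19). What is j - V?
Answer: -14800/27 ≈ -548.15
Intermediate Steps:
A(J, N) = 34 (A(J, N) = 15 + 19 = 34)
j = 3560/27 (j = 445000/(3572 - 197) = 445000/3375 = 445000*(1/3375) = 3560/27 ≈ 131.85)
V = 680 (V = 20*34 = 680)
j - V = 3560/27 - 1*680 = 3560/27 - 680 = -14800/27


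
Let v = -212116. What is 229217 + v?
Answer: 17101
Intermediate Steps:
229217 + v = 229217 - 212116 = 17101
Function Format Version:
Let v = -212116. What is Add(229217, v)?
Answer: 17101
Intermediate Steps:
Add(229217, v) = Add(229217, -212116) = 17101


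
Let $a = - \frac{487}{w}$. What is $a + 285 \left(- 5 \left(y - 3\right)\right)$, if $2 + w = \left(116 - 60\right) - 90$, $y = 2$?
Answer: $\frac{51787}{36} \approx 1438.5$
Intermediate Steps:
$w = -36$ ($w = -2 + \left(\left(116 - 60\right) - 90\right) = -2 + \left(56 - 90\right) = -2 - 34 = -36$)
$a = \frac{487}{36}$ ($a = - \frac{487}{-36} = \left(-487\right) \left(- \frac{1}{36}\right) = \frac{487}{36} \approx 13.528$)
$a + 285 \left(- 5 \left(y - 3\right)\right) = \frac{487}{36} + 285 \left(- 5 \left(2 - 3\right)\right) = \frac{487}{36} + 285 \left(\left(-5\right) \left(-1\right)\right) = \frac{487}{36} + 285 \cdot 5 = \frac{487}{36} + 1425 = \frac{51787}{36}$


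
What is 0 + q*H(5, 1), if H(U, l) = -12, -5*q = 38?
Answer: 456/5 ≈ 91.200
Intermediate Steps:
q = -38/5 (q = -⅕*38 = -38/5 ≈ -7.6000)
0 + q*H(5, 1) = 0 - 38/5*(-12) = 0 + 456/5 = 456/5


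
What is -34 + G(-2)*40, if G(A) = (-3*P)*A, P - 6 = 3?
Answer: 2126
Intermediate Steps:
P = 9 (P = 6 + 3 = 9)
G(A) = -27*A (G(A) = (-3*9)*A = -27*A)
-34 + G(-2)*40 = -34 - 27*(-2)*40 = -34 + 54*40 = -34 + 2160 = 2126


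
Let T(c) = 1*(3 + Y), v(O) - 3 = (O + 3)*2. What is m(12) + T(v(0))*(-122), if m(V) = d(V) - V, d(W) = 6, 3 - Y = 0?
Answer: -738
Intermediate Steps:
Y = 3 (Y = 3 - 1*0 = 3 + 0 = 3)
v(O) = 9 + 2*O (v(O) = 3 + (O + 3)*2 = 3 + (3 + O)*2 = 3 + (6 + 2*O) = 9 + 2*O)
T(c) = 6 (T(c) = 1*(3 + 3) = 1*6 = 6)
m(V) = 6 - V
m(12) + T(v(0))*(-122) = (6 - 1*12) + 6*(-122) = (6 - 12) - 732 = -6 - 732 = -738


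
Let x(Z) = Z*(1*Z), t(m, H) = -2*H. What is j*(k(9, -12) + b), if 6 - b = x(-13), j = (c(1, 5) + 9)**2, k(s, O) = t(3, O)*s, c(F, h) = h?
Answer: 10388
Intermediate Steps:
k(s, O) = -2*O*s (k(s, O) = (-2*O)*s = -2*O*s)
j = 196 (j = (5 + 9)**2 = 14**2 = 196)
x(Z) = Z**2 (x(Z) = Z*Z = Z**2)
b = -163 (b = 6 - 1*(-13)**2 = 6 - 1*169 = 6 - 169 = -163)
j*(k(9, -12) + b) = 196*(-2*(-12)*9 - 163) = 196*(216 - 163) = 196*53 = 10388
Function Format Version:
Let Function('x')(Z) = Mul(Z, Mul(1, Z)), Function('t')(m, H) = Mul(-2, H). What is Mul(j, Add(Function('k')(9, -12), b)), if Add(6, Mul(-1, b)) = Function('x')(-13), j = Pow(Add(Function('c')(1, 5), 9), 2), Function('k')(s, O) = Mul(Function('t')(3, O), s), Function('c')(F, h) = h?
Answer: 10388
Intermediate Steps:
Function('k')(s, O) = Mul(-2, O, s) (Function('k')(s, O) = Mul(Mul(-2, O), s) = Mul(-2, O, s))
j = 196 (j = Pow(Add(5, 9), 2) = Pow(14, 2) = 196)
Function('x')(Z) = Pow(Z, 2) (Function('x')(Z) = Mul(Z, Z) = Pow(Z, 2))
b = -163 (b = Add(6, Mul(-1, Pow(-13, 2))) = Add(6, Mul(-1, 169)) = Add(6, -169) = -163)
Mul(j, Add(Function('k')(9, -12), b)) = Mul(196, Add(Mul(-2, -12, 9), -163)) = Mul(196, Add(216, -163)) = Mul(196, 53) = 10388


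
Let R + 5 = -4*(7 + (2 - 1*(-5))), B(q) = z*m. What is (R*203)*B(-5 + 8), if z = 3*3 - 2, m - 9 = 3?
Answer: -1040172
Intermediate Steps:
m = 12 (m = 9 + 3 = 12)
z = 7 (z = 9 - 2 = 7)
B(q) = 84 (B(q) = 7*12 = 84)
R = -61 (R = -5 - 4*(7 + (2 - 1*(-5))) = -5 - 4*(7 + (2 + 5)) = -5 - 4*(7 + 7) = -5 - 4*14 = -5 - 56 = -61)
(R*203)*B(-5 + 8) = -61*203*84 = -12383*84 = -1040172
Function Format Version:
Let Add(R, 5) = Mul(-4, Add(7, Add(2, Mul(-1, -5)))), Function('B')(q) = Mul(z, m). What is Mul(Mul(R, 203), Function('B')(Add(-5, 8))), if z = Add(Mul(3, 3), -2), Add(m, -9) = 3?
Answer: -1040172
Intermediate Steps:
m = 12 (m = Add(9, 3) = 12)
z = 7 (z = Add(9, -2) = 7)
Function('B')(q) = 84 (Function('B')(q) = Mul(7, 12) = 84)
R = -61 (R = Add(-5, Mul(-4, Add(7, Add(2, Mul(-1, -5))))) = Add(-5, Mul(-4, Add(7, Add(2, 5)))) = Add(-5, Mul(-4, Add(7, 7))) = Add(-5, Mul(-4, 14)) = Add(-5, -56) = -61)
Mul(Mul(R, 203), Function('B')(Add(-5, 8))) = Mul(Mul(-61, 203), 84) = Mul(-12383, 84) = -1040172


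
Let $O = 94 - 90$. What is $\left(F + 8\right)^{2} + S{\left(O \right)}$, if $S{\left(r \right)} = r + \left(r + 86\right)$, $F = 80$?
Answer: $7838$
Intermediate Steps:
$O = 4$ ($O = 94 - 90 = 4$)
$S{\left(r \right)} = 86 + 2 r$ ($S{\left(r \right)} = r + \left(86 + r\right) = 86 + 2 r$)
$\left(F + 8\right)^{2} + S{\left(O \right)} = \left(80 + 8\right)^{2} + \left(86 + 2 \cdot 4\right) = 88^{2} + \left(86 + 8\right) = 7744 + 94 = 7838$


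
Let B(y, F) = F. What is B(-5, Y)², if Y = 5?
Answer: 25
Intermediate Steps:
B(-5, Y)² = 5² = 25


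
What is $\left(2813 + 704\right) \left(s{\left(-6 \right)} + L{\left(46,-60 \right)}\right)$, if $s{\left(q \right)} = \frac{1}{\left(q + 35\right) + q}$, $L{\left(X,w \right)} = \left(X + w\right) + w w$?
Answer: $\frac{290078643}{23} \approx 1.2612 \cdot 10^{7}$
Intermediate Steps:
$L{\left(X,w \right)} = X + w + w^{2}$ ($L{\left(X,w \right)} = \left(X + w\right) + w^{2} = X + w + w^{2}$)
$s{\left(q \right)} = \frac{1}{35 + 2 q}$ ($s{\left(q \right)} = \frac{1}{\left(35 + q\right) + q} = \frac{1}{35 + 2 q}$)
$\left(2813 + 704\right) \left(s{\left(-6 \right)} + L{\left(46,-60 \right)}\right) = \left(2813 + 704\right) \left(\frac{1}{35 + 2 \left(-6\right)} + \left(46 - 60 + \left(-60\right)^{2}\right)\right) = 3517 \left(\frac{1}{35 - 12} + \left(46 - 60 + 3600\right)\right) = 3517 \left(\frac{1}{23} + 3586\right) = 3517 \cdot \frac{82479}{23} = \frac{290078643}{23}$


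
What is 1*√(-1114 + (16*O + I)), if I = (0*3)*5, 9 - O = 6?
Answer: I*√1066 ≈ 32.65*I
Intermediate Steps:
O = 3 (O = 9 - 1*6 = 9 - 6 = 3)
I = 0 (I = 0*5 = 0)
1*√(-1114 + (16*O + I)) = 1*√(-1114 + (16*3 + 0)) = 1*√(-1114 + (48 + 0)) = 1*√(-1114 + 48) = 1*√(-1066) = 1*(I*√1066) = I*√1066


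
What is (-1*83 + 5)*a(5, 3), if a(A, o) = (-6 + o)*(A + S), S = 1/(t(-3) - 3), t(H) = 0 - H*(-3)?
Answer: 2301/2 ≈ 1150.5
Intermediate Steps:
t(H) = 3*H (t(H) = 0 - (-3)*H = 0 + 3*H = 3*H)
S = -1/12 (S = 1/(3*(-3) - 3) = 1/(-9 - 3) = 1/(-12) = -1/12 ≈ -0.083333)
a(A, o) = (-6 + o)*(-1/12 + A) (a(A, o) = (-6 + o)*(A - 1/12) = (-6 + o)*(-1/12 + A))
(-1*83 + 5)*a(5, 3) = (-1*83 + 5)*(1/2 - 6*5 - 1/12*3 + 5*3) = (-83 + 5)*(1/2 - 30 - 1/4 + 15) = -78*(-59/4) = 2301/2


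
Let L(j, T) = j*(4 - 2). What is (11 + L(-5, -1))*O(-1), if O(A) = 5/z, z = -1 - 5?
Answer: -⅚ ≈ -0.83333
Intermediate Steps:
z = -6
L(j, T) = 2*j (L(j, T) = j*2 = 2*j)
O(A) = -⅚ (O(A) = 5/(-6) = 5*(-⅙) = -⅚)
(11 + L(-5, -1))*O(-1) = (11 + 2*(-5))*(-⅚) = (11 - 10)*(-⅚) = 1*(-⅚) = -⅚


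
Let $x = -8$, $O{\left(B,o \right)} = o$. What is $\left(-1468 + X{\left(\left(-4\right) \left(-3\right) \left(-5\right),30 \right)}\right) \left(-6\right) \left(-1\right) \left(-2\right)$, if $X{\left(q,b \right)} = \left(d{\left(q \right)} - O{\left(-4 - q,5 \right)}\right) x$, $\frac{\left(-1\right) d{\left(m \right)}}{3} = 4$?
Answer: $15984$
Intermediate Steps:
$d{\left(m \right)} = -12$ ($d{\left(m \right)} = \left(-3\right) 4 = -12$)
$X{\left(q,b \right)} = 136$ ($X{\left(q,b \right)} = \left(-12 - 5\right) \left(-8\right) = \left(-17\right) \left(-8\right) = 136$)
$\left(-1468 + X{\left(\left(-4\right) \left(-3\right) \left(-5\right),30 \right)}\right) \left(-6\right) \left(-1\right) \left(-2\right) = \left(-1468 + 136\right) \left(-6\right) \left(-1\right) \left(-2\right) = - 1332 \cdot 6 \left(-2\right) = \left(-1332\right) \left(-12\right) = 15984$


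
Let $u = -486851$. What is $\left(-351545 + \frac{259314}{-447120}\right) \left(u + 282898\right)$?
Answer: $\frac{5342992762974907}{74520} \approx 7.1699 \cdot 10^{10}$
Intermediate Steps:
$\left(-351545 + \frac{259314}{-447120}\right) \left(u + 282898\right) = \left(-351545 + \frac{259314}{-447120}\right) \left(-486851 + 282898\right) = \left(-351545 + 259314 \left(- \frac{1}{447120}\right)\right) \left(-203953\right) = \left(-351545 - \frac{43219}{74520}\right) \left(-203953\right) = \left(- \frac{26197176619}{74520}\right) \left(-203953\right) = \frac{5342992762974907}{74520}$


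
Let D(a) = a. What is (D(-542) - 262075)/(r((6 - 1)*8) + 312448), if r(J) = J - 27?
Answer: -262617/312461 ≈ -0.84048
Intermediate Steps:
r(J) = -27 + J
(D(-542) - 262075)/(r((6 - 1)*8) + 312448) = (-542 - 262075)/((-27 + (6 - 1)*8) + 312448) = -262617/((-27 + 5*8) + 312448) = -262617/((-27 + 40) + 312448) = -262617/(13 + 312448) = -262617/312461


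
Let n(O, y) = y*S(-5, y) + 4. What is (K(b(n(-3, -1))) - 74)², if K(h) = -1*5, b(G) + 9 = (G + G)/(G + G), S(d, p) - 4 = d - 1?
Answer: 6241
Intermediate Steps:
S(d, p) = 3 + d (S(d, p) = 4 + (d - 1) = 4 + (-1 + d) = 3 + d)
n(O, y) = 4 - 2*y (n(O, y) = y*(3 - 5) + 4 = y*(-2) + 4 = -2*y + 4 = 4 - 2*y)
b(G) = -8 (b(G) = -9 + (G + G)/(G + G) = -9 + (2*G)/((2*G)) = -9 + (2*G)*(1/(2*G)) = -9 + 1 = -8)
K(h) = -5
(K(b(n(-3, -1))) - 74)² = (-5 - 74)² = (-79)² = 6241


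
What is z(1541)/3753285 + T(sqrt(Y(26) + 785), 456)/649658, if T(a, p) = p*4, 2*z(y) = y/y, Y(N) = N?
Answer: 6846316669/2438351626530 ≈ 0.0028078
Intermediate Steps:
z(y) = 1/2 (z(y) = (y/y)/2 = (1/2)*1 = 1/2)
T(a, p) = 4*p
z(1541)/3753285 + T(sqrt(Y(26) + 785), 456)/649658 = (1/2)/3753285 + (4*456)/649658 = (1/2)*(1/3753285) + 1824*(1/649658) = 1/7506570 + 912/324829 = 6846316669/2438351626530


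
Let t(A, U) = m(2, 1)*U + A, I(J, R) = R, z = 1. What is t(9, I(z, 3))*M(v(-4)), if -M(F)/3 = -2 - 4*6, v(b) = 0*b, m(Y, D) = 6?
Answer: 2106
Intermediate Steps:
v(b) = 0
t(A, U) = A + 6*U (t(A, U) = 6*U + A = A + 6*U)
M(F) = 78 (M(F) = -3*(-2 - 4*6) = -3*(-2 - 24) = -3*(-26) = 78)
t(9, I(z, 3))*M(v(-4)) = (9 + 6*3)*78 = (9 + 18)*78 = 27*78 = 2106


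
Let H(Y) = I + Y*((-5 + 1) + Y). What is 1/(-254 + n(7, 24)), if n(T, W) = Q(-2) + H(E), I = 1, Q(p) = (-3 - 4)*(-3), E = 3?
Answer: -1/235 ≈ -0.0042553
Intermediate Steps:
Q(p) = 21 (Q(p) = -7*(-3) = 21)
H(Y) = 1 + Y*(-4 + Y) (H(Y) = 1 + Y*((-5 + 1) + Y) = 1 + Y*(-4 + Y))
n(T, W) = 19 (n(T, W) = 21 + (1 + 3² - 4*3) = 21 + (1 + 9 - 12) = 21 - 2 = 19)
1/(-254 + n(7, 24)) = 1/(-254 + 19) = 1/(-235) = -1/235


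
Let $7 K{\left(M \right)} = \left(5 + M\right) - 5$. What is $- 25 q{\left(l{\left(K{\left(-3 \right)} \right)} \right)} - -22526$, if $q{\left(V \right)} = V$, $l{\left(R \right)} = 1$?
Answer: $22501$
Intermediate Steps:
$K{\left(M \right)} = \frac{M}{7}$ ($K{\left(M \right)} = \frac{\left(5 + M\right) - 5}{7} = \frac{M}{7}$)
$- 25 q{\left(l{\left(K{\left(-3 \right)} \right)} \right)} - -22526 = \left(-25\right) 1 - -22526 = -25 + 22526 = 22501$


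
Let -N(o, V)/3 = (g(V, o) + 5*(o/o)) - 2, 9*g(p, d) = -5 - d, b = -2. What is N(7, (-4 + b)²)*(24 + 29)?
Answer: -265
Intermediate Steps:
g(p, d) = -5/9 - d/9 (g(p, d) = (-5 - d)/9 = -5/9 - d/9)
N(o, V) = -22/3 + o/3 (N(o, V) = -3*(((-5/9 - o/9) + 5*(o/o)) - 2) = -3*(((-5/9 - o/9) + 5*1) - 2) = -3*(((-5/9 - o/9) + 5) - 2) = -3*((40/9 - o/9) - 2) = -3*(22/9 - o/9) = -22/3 + o/3)
N(7, (-4 + b)²)*(24 + 29) = (-22/3 + (⅓)*7)*(24 + 29) = (-22/3 + 7/3)*53 = -5*53 = -265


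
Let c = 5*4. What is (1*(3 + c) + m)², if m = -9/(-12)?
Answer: 9025/16 ≈ 564.06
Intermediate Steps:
c = 20
m = ¾ (m = -9*(-1/12) = ¾ ≈ 0.75000)
(1*(3 + c) + m)² = (1*(3 + 20) + ¾)² = (1*23 + ¾)² = (23 + ¾)² = (95/4)² = 9025/16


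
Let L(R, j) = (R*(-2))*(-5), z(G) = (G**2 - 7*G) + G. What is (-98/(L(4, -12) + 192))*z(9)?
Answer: -1323/116 ≈ -11.405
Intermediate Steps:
z(G) = G**2 - 6*G
L(R, j) = 10*R (L(R, j) = -2*R*(-5) = 10*R)
(-98/(L(4, -12) + 192))*z(9) = (-98/(10*4 + 192))*(9*(-6 + 9)) = (-98/(40 + 192))*(9*3) = (-98/232)*27 = ((1/232)*(-98))*27 = -49/116*27 = -1323/116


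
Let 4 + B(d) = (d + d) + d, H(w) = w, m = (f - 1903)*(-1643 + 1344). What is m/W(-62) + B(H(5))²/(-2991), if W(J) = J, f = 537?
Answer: -610816798/92721 ≈ -6587.7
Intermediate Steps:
m = 408434 (m = (537 - 1903)*(-1643 + 1344) = -1366*(-299) = 408434)
B(d) = -4 + 3*d (B(d) = -4 + ((d + d) + d) = -4 + (2*d + d) = -4 + 3*d)
m/W(-62) + B(H(5))²/(-2991) = 408434/(-62) + (-4 + 3*5)²/(-2991) = 408434*(-1/62) + (-4 + 15)²*(-1/2991) = -204217/31 + 11²*(-1/2991) = -204217/31 + 121*(-1/2991) = -204217/31 - 121/2991 = -610816798/92721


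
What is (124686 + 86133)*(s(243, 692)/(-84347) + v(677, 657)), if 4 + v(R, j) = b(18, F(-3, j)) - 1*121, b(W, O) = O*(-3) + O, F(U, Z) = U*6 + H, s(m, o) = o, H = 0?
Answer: -1582739453925/84347 ≈ -1.8765e+7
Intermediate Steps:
F(U, Z) = 6*U (F(U, Z) = U*6 + 0 = 6*U + 0 = 6*U)
b(W, O) = -2*O (b(W, O) = -3*O + O = -2*O)
v(R, j) = -89 (v(R, j) = -4 + (-12*(-3) - 1*121) = -4 + (-2*(-18) - 121) = -4 + (36 - 121) = -4 - 85 = -89)
(124686 + 86133)*(s(243, 692)/(-84347) + v(677, 657)) = (124686 + 86133)*(692/(-84347) - 89) = 210819*(692*(-1/84347) - 89) = 210819*(-692/84347 - 89) = 210819*(-7507575/84347) = -1582739453925/84347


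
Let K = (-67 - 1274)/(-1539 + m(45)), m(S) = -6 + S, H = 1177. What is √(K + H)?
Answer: √2944735/50 ≈ 34.320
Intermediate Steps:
K = 447/500 (K = (-67 - 1274)/(-1539 + (-6 + 45)) = -1341/(-1539 + 39) = -1341/(-1500) = -1341*(-1/1500) = 447/500 ≈ 0.89400)
√(K + H) = √(447/500 + 1177) = √(588947/500) = √2944735/50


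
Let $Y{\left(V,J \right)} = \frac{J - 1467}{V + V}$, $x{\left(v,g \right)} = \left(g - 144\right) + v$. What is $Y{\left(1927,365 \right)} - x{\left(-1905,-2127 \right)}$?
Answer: $\frac{8046601}{1927} \approx 4175.7$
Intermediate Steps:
$x{\left(v,g \right)} = -144 + g + v$ ($x{\left(v,g \right)} = \left(-144 + g\right) + v = -144 + g + v$)
$Y{\left(V,J \right)} = \frac{-1467 + J}{2 V}$
$Y{\left(1927,365 \right)} - x{\left(-1905,-2127 \right)} = \frac{-1467 + 365}{2 \cdot 1927} - \left(-144 - 2127 - 1905\right) = \frac{1}{2} \cdot \frac{1}{1927} \left(-1102\right) - -4176 = - \frac{551}{1927} + 4176 = \frac{8046601}{1927}$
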